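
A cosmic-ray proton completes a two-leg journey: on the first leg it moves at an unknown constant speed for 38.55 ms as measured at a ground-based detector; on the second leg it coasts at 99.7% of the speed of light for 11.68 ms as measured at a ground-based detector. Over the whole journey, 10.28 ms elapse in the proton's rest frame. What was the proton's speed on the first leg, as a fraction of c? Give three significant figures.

Leg 1: speed unknown; τ_1 = 38.55/γ_1.
Leg 2: β = 0.997; γ = 1/√(1 − 0.997²) = 1/√0.005991 = 12.92; τ_2 = 11.68/12.92 = 0.9041 ms.
Total proper time: τ_1 + 0.9041 = 10.28, so τ_1 = 10.28 − 0.9041 = 9.376 ms.
γ_1 = 38.55/9.376 = 4.112; β = √(1 − 1/γ²) = √0.9408.

β = 0.970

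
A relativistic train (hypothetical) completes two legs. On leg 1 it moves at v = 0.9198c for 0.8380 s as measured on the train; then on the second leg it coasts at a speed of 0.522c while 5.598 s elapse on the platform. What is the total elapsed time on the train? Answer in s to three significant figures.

Leg 1: 0.8380 s is already measured on the train.
Leg 2: γ = 1/√(1 − 0.522²) = 1/√0.7275 = 1.172; τ_2 = 5.598/1.172 = 4.775 s.
Total: 0.8380 + 4.775 s.

τ = 5.61 s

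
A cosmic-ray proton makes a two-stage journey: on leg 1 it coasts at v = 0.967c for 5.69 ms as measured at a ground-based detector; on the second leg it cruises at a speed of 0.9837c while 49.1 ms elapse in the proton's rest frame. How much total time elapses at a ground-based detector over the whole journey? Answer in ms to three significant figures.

Leg 1: 5.69 ms is already measured at a ground-based detector.
Leg 2: γ = 1/√(1 − 0.9837²) = 1/√0.03233 = 5.561; Δt_2 = 5.561 × 49.1 = 273.1 ms.
Total: 5.690 + 273.1 ms.

Δt = 279 ms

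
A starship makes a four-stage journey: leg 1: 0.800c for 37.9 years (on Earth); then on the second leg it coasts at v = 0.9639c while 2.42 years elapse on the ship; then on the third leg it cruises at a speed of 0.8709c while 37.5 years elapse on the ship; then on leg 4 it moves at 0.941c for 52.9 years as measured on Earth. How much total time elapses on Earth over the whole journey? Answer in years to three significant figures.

Δt = 176 years

Leg 1: 37.9 years is already measured on Earth.
Leg 2: γ = 1/√(1 − 0.9639²) = 1/√0.07090 = 3.756; Δt_2 = 3.756 × 2.42 = 9.089 years.
Leg 3: γ = 1/√(1 − 0.8709²) = 1/√0.2415 = 2.035; Δt_3 = 2.035 × 37.5 = 76.30 years.
Leg 4: 52.9 years is already measured on Earth.
Total: 37.90 + 9.089 + 76.30 + 52.90 years.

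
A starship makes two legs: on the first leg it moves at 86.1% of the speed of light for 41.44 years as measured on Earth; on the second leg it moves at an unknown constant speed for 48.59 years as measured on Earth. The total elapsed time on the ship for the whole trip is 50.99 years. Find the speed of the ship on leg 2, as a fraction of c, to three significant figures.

β = 0.788

Leg 1: β = 0.861; γ = 1/√(1 − 0.861²) = 1/√0.2587 = 1.966; τ_1 = 41.44/1.966 = 21.08 years.
Leg 2: speed unknown; τ_2 = 48.59/γ_2.
Total proper time: 21.08 + τ_2 = 50.99, so τ_2 = 50.99 − 21.08 = 29.91 years.
γ_2 = 48.59/29.91 = 1.624; β = √(1 − 1/γ²) = √0.6210.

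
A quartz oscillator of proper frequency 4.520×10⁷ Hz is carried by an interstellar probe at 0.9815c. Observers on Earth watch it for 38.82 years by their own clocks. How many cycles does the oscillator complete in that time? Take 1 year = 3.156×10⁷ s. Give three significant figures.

N = 1.06×10¹⁶

γ = 1/√(1 − 0.9815²) = 1/√0.03666 = 5.223
During 38.82 years of lab time, the oscillator's proper time advances by τ = Δt/γ = 38.82/5.223 = 7.433 years = 2.346×10⁸ s.
N = f × τ = 4.520×10⁷ × 2.346×10⁸ = 1.060×10¹⁶.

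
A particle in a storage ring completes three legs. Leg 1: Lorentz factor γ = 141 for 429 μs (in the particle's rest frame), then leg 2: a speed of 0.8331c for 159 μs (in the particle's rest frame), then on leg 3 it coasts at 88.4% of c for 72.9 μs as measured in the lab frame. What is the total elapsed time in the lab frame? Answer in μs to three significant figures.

Δt = 6.08×10⁴ μs

Leg 1: γ = 141; Δt_1 = 141.0 × 429 = 6.049×10⁴ μs.
Leg 2: γ = 1/√(1 − 0.8331²) = 1/√0.3059 = 1.808; Δt_2 = 1.808 × 159 = 287.5 μs.
Leg 3: 72.9 μs is already measured in the lab frame.
Total: 6.049×10⁴ + 287.5 + 72.90 μs.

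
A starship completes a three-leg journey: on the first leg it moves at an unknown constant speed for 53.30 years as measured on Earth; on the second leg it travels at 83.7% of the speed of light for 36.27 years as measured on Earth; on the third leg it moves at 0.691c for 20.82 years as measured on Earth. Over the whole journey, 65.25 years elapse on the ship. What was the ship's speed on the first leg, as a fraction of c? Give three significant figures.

Leg 1: speed unknown; τ_1 = 53.30/γ_1.
Leg 2: β = 0.837; γ = 1/√(1 − 0.837²) = 1/√0.2994 = 1.827; τ_2 = 36.27/1.827 = 19.85 years.
Leg 3: γ = 1/√(1 − 0.691²) = 1/√0.5225 = 1.383; τ_3 = 20.82/1.383 = 15.05 years.
Total proper time: τ_1 + 19.85 + 15.05 = 65.25, so τ_1 = 65.25 − 34.90 = 30.35 years.
γ_1 = 53.30/30.35 = 1.756; β = √(1 − 1/γ²) = √0.6757.

β = 0.822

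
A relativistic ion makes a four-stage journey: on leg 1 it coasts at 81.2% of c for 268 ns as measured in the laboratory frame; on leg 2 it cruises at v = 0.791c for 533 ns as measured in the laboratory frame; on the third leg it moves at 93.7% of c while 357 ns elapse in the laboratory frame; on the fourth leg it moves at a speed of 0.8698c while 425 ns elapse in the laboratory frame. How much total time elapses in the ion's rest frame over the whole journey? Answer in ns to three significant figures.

Leg 1: β = 0.812; γ = 1/√(1 − 0.812²) = 1/√0.3407 = 1.713; τ_1 = 268/1.713 = 156.4 ns.
Leg 2: γ = 1/√(1 − 0.791²) = 1/√0.3743 = 1.634; τ_2 = 533/1.634 = 326.1 ns.
Leg 3: β = 0.937; γ = 1/√(1 − 0.937²) = 1/√0.1220 = 2.863; τ_3 = 357/2.863 = 124.7 ns.
Leg 4: γ = 1/√(1 − 0.8698²) = 1/√0.2434 = 2.027; τ_4 = 425/2.027 = 209.7 ns.
Total: 156.4 + 326.1 + 124.7 + 209.7 ns.

τ = 817 ns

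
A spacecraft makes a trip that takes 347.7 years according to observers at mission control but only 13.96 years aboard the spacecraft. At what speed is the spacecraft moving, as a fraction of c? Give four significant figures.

The proper time is measured aboard the spacecraft (both events occur at the spacecraft's location); Δt is measured at mission control. γ = Δt/τ = 347.7/13.96 = 24.91.
β = √(1 − 1/γ²) = √(1 − 0.001612) = √0.9984

β = 0.9992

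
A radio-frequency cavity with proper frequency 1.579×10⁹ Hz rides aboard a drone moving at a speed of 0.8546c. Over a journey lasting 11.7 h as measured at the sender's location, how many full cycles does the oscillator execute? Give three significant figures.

N = 3.45×10¹³

γ = 1/√(1 − 0.8546²) = 1/√0.2697 = 1.926
The oscillator's own cycle count is N = f × τ where τ is the proper time aboard the drone. τ = Δt/γ = 11.7/1.926 = 6.076 h = 2.187×10⁴ s.
N = 1.579×10⁹ × 2.187×10⁴ = 3.454×10¹³.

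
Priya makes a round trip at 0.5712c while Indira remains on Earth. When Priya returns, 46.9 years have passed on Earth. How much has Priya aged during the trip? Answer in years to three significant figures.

τ = 38.5 years

γ = 1/√(1 − 0.5712²) = 1/√0.6737 = 1.218
Priya's clock measures proper time along the trip: τ = Δt/γ = 46.9/1.218 years.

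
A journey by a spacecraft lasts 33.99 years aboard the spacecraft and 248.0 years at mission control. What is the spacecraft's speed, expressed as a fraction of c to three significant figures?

v = 0.991c

The proper time is measured aboard the spacecraft (both events occur at the spacecraft's location); Δt is measured at mission control. γ = Δt/τ = 248.0/33.99 = 7.296.
β = √(1 − 1/γ²) = √(1 − 0.01878) = √0.9812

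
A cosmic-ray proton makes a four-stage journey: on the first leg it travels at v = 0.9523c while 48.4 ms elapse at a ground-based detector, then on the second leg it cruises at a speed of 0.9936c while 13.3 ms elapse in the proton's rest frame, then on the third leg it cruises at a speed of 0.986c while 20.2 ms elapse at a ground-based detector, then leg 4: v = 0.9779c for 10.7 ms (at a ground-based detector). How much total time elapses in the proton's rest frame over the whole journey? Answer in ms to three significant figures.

τ = 33.7 ms

Leg 1: γ = 1/√(1 − 0.9523²) = 1/√0.09312 = 3.277; τ_1 = 48.4/3.277 = 14.77 ms.
Leg 2: 13.3 ms is already measured in the proton's rest frame.
Leg 3: γ = 1/√(1 − 0.986²) = 1/√0.02780 = 5.997; τ_3 = 20.2/5.997 = 3.368 ms.
Leg 4: γ = 1/√(1 − 0.9779²) = 1/√0.04371 = 4.783; τ_4 = 10.7/4.783 = 2.237 ms.
Total: 14.77 + 13.30 + 3.368 + 2.237 ms.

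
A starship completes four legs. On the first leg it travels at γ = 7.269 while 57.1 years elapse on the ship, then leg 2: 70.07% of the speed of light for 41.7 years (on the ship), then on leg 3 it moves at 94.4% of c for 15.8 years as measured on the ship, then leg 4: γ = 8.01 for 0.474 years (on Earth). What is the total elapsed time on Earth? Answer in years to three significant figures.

Leg 1: γ = 7.269; Δt_1 = 7.269 × 57.1 = 415.1 years.
Leg 2: β = 0.7007; γ = 1/√(1 − 0.7007²) = 1/√0.5090 = 1.402; Δt_2 = 1.402 × 41.7 = 58.45 years.
Leg 3: β = 0.944; γ = 1/√(1 − 0.944²) = 1/√0.1089 = 3.031; Δt_3 = 3.031 × 15.8 = 47.89 years.
Leg 4: 0.474 years is already measured on Earth.
Total: 415.1 + 58.45 + 47.89 + 0.4740 years.

Δt = 522 years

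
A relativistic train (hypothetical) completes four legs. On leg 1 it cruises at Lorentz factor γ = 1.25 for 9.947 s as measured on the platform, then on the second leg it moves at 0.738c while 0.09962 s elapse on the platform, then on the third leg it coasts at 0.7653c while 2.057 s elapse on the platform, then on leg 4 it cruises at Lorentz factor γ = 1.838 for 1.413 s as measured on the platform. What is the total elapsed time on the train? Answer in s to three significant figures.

Leg 1: γ = 1.25; τ_1 = 9.947/1.250 = 7.958 s.
Leg 2: γ = 1/√(1 − 0.738²) = 1/√0.4554 = 1.482; τ_2 = 0.09962/1.482 = 0.06722 s.
Leg 3: γ = 1/√(1 − 0.7653²) = 1/√0.4143 = 1.554; τ_3 = 2.057/1.554 = 1.324 s.
Leg 4: γ = 1.838; τ_4 = 1.413/1.838 = 0.7688 s.
Total: 7.958 + 0.06722 + 1.324 + 0.7688 s.

τ = 10.1 s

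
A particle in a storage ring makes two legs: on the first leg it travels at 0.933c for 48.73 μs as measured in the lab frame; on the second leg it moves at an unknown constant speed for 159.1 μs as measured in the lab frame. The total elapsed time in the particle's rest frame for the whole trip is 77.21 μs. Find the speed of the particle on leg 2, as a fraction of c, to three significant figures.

Leg 1: γ = 1/√(1 − 0.933²) = 1/√0.1295 = 2.779; τ_1 = 48.73/2.779 = 17.54 μs.
Leg 2: speed unknown; τ_2 = 159.1/γ_2.
Total proper time: 17.54 + τ_2 = 77.21, so τ_2 = 77.21 − 17.54 = 59.67 μs.
γ_2 = 159.1/59.67 = 2.666; β = √(1 − 1/γ²) = √0.8593.

β = 0.927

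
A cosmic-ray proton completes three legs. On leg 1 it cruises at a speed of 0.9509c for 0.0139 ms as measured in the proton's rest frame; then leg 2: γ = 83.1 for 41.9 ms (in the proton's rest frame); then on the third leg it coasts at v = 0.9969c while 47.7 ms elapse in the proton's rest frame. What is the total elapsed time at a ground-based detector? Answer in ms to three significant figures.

Leg 1: γ = 1/√(1 − 0.9509²) = 1/√0.09579 = 3.231; Δt_1 = 3.231 × 0.0139 = 0.04491 ms.
Leg 2: γ = 83.1; Δt_2 = 83.10 × 41.9 = 3482 ms.
Leg 3: γ = 1/√(1 − 0.9969²) = 1/√0.006190 = 12.71; Δt_3 = 12.71 × 47.7 = 606.3 ms.
Total: 0.04491 + 3482 + 606.3 ms.

Δt = 4090 ms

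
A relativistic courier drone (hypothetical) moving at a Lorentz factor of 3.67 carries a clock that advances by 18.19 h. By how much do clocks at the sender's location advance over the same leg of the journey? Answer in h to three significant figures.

γ = 3.67
The interval measured aboard the drone is the proper time (both events occur at the same place in that frame); the lab-frame interval is Δt = γτ = 3.670 × 18.19 h.

Δt = 66.8 h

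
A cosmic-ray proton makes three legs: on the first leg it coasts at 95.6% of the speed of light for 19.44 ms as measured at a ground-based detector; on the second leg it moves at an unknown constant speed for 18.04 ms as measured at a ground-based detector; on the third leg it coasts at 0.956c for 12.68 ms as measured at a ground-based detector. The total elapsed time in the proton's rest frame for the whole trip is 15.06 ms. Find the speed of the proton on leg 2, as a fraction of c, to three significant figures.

β = 0.950

Leg 1: β = 0.956; γ = 1/√(1 − 0.956²) = 1/√0.08606 = 3.409; τ_1 = 19.44/3.409 = 5.703 ms.
Leg 2: speed unknown; τ_2 = 18.04/γ_2.
Leg 3: γ = 1/√(1 − 0.956²) = 1/√0.08606 = 3.409; τ_3 = 12.68/3.409 = 3.720 ms.
Total proper time: 5.703 + τ_2 + 3.720 = 15.06, so τ_2 = 15.06 − 9.423 = 5.637 ms.
γ_2 = 18.04/5.637 = 3.200; β = √(1 − 1/γ²) = √0.9024.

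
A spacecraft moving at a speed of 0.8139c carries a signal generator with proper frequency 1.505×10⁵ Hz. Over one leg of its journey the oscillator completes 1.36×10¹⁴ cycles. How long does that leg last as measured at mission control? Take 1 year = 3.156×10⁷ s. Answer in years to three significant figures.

γ = 1/√(1 − 0.8139²) = 1/√0.3376 = 1.721
Proper time for N cycles: τ = N/f = 1.36×10¹⁴/(1.505×10⁵) = 9.037×10⁸ s = 28.63 years.
Lab-frame duration Δt = γτ = 1.721 × 28.63 = 49.28 years.

Δt = 49.3 years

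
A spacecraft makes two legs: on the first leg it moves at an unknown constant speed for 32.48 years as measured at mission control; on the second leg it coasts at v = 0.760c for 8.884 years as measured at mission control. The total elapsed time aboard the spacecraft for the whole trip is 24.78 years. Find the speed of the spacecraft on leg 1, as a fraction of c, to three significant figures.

Leg 1: speed unknown; τ_1 = 32.48/γ_1.
Leg 2: γ = 1/√(1 − 0.760²) = 1/√0.4224 = 1.539; τ_2 = 8.884/1.539 = 5.774 years.
Total proper time: τ_1 + 5.774 = 24.78, so τ_1 = 24.78 − 5.774 = 19.01 years.
γ_1 = 32.48/19.01 = 1.709; β = √(1 − 1/γ²) = √0.6576.

β = 0.811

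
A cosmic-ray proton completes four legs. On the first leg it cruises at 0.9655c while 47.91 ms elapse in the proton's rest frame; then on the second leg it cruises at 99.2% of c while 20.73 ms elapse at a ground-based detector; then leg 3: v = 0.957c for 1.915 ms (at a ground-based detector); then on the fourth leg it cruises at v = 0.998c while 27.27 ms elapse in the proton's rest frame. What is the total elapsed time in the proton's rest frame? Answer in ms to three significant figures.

Leg 1: 47.91 ms is already measured in the proton's rest frame.
Leg 2: β = 0.992; γ = 1/√(1 − 0.992²) = 1/√0.01594 = 7.922; τ_2 = 20.73/7.922 = 2.617 ms.
Leg 3: γ = 1/√(1 − 0.957²) = 1/√0.08415 = 3.447; τ_3 = 1.915/3.447 = 0.5555 ms.
Leg 4: 27.27 ms is already measured in the proton's rest frame.
Total: 47.91 + 2.617 + 0.5555 + 27.27 ms.

τ = 78.4 ms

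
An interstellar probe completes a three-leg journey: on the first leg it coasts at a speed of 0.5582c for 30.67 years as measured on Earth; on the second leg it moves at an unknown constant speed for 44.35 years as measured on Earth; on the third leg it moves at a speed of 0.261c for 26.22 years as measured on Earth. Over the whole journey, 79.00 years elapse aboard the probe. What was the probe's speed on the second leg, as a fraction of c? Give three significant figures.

β = 0.771

Leg 1: γ = 1/√(1 − 0.5582²) = 1/√0.6884 = 1.205; τ_1 = 30.67/1.205 = 25.45 years.
Leg 2: speed unknown; τ_2 = 44.35/γ_2.
Leg 3: γ = 1/√(1 − 0.261²) = 1/√0.9319 = 1.036; τ_3 = 26.22/1.036 = 25.31 years.
Total proper time: 25.45 + τ_2 + 25.31 = 79.00, so τ_2 = 79.00 − 50.76 = 28.24 years.
γ_2 = 44.35/28.24 = 1.570; β = √(1 − 1/γ²) = √0.5945.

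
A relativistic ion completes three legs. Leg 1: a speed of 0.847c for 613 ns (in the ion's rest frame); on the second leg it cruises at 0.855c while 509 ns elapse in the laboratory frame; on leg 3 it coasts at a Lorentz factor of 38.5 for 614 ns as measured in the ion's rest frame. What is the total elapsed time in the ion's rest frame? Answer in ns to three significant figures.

τ = 1490 ns

Leg 1: 613 ns is already measured in the ion's rest frame.
Leg 2: γ = 1/√(1 − 0.855²) = 1/√0.2690 = 1.928; τ_2 = 509/1.928 = 264.0 ns.
Leg 3: 614 ns is already measured in the ion's rest frame.
Total: 613.0 + 264.0 + 614.0 ns.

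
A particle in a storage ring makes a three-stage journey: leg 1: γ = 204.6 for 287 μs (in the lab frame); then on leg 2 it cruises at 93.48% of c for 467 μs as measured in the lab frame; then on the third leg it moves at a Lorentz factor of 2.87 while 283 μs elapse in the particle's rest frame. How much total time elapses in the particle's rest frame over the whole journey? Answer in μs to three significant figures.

τ = 450 μs

Leg 1: γ = 204.6; τ_1 = 287/204.6 = 1.403 μs.
Leg 2: β = 0.9348; γ = 1/√(1 − 0.9348²) = 1/√0.1261 = 2.816; τ_2 = 467/2.816 = 165.9 μs.
Leg 3: 283 μs is already measured in the particle's rest frame.
Total: 1.403 + 165.9 + 283.0 μs.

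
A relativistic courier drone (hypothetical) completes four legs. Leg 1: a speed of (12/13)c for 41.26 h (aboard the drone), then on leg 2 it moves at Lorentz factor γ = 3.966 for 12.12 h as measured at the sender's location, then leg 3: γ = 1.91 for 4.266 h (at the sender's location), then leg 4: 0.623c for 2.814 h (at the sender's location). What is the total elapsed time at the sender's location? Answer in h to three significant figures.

Leg 1: γ = 1/√(1 − (12/13)²) = 13/5 = 2.600; Δt_1 = 2.600 × 41.26 = 107.3 h.
Leg 2: 12.12 h is already measured at the sender's location.
Leg 3: 4.266 h is already measured at the sender's location.
Leg 4: 2.814 h is already measured at the sender's location.
Total: 107.3 + 12.12 + 4.266 + 2.814 h.

Δt = 126 h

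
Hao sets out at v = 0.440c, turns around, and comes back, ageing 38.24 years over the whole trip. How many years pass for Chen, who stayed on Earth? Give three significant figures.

Δt = 42.6 years

γ = 1/√(1 − 0.440²) = 1/√0.8064 = 1.114
Earth-frame duration is the dilated interval: Δt = γτ = 1.114 × 38.24 years.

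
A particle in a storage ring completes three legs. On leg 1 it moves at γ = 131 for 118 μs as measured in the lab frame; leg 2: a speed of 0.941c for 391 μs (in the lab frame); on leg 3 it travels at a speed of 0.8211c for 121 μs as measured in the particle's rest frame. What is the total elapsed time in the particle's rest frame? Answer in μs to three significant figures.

τ = 254 μs

Leg 1: γ = 131; τ_1 = 118/131.0 = 0.9008 μs.
Leg 2: γ = 1/√(1 − 0.941²) = 1/√0.1145 = 2.955; τ_2 = 391/2.955 = 132.3 μs.
Leg 3: 121 μs is already measured in the particle's rest frame.
Total: 0.9008 + 132.3 + 121.0 μs.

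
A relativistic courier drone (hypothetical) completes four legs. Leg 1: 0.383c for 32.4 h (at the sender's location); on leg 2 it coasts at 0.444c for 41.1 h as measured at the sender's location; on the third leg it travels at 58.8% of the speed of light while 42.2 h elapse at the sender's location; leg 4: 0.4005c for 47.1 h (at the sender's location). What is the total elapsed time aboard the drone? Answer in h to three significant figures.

Leg 1: γ = 1/√(1 − 0.383²) = 1/√0.8533 = 1.083; τ_1 = 32.4/1.083 = 29.93 h.
Leg 2: γ = 1/√(1 − 0.444²) = 1/√0.8029 = 1.116; τ_2 = 41.1/1.116 = 36.83 h.
Leg 3: β = 0.588; γ = 1/√(1 − 0.588²) = 1/√0.6543 = 1.236; τ_3 = 42.2/1.236 = 34.13 h.
Leg 4: γ = 1/√(1 − 0.4005²) = 1/√0.8396 = 1.091; τ_4 = 47.1/1.091 = 43.16 h.
Total: 29.93 + 36.83 + 34.13 + 43.16 h.

τ = 144 h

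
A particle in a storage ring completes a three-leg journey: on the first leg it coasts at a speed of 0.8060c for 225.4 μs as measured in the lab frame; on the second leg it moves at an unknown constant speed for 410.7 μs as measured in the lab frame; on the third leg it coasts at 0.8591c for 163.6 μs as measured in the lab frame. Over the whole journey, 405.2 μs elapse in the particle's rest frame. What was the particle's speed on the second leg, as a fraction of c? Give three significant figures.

β = 0.889

Leg 1: γ = 1/√(1 − 0.8060²) = 1/√0.3504 = 1.689; τ_1 = 225.4/1.689 = 133.4 μs.
Leg 2: speed unknown; τ_2 = 410.7/γ_2.
Leg 3: γ = 1/√(1 − 0.8591²) = 1/√0.2619 = 1.954; τ_3 = 163.6/1.954 = 83.73 μs.
Total proper time: 133.4 + τ_2 + 83.73 = 405.2, so τ_2 = 405.2 − 217.1 = 188.1 μs.
γ_2 = 410.7/188.1 = 2.184; β = √(1 − 1/γ²) = √0.7903.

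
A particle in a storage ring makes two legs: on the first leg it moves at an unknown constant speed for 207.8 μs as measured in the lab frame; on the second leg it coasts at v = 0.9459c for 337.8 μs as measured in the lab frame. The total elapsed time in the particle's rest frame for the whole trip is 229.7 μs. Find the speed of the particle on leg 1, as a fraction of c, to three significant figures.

Leg 1: speed unknown; τ_1 = 207.8/γ_1.
Leg 2: γ = 1/√(1 − 0.9459²) = 1/√0.1053 = 3.082; τ_2 = 337.8/3.082 = 109.6 μs.
Total proper time: τ_1 + 109.6 = 229.7, so τ_1 = 229.7 − 109.6 = 120.1 μs.
γ_1 = 207.8/120.1 = 1.730; β = √(1 − 1/γ²) = √0.6660.

β = 0.816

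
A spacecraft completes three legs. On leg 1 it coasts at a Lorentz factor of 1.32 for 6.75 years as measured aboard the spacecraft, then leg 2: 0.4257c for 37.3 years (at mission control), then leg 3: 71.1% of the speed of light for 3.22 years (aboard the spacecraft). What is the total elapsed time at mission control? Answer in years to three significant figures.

Leg 1: γ = 1.32; Δt_1 = 1.320 × 6.75 = 8.910 years.
Leg 2: 37.3 years is already measured at mission control.
Leg 3: β = 0.711; γ = 1/√(1 − 0.711²) = 1/√0.4945 = 1.422; Δt_3 = 1.422 × 3.22 = 4.579 years.
Total: 8.910 + 37.30 + 4.579 years.

Δt = 50.8 years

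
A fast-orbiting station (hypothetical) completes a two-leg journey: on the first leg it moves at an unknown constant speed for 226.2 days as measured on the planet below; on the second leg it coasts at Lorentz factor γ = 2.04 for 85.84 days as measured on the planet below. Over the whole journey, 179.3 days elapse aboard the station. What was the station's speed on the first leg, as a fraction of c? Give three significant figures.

β = 0.795

Leg 1: speed unknown; τ_1 = 226.2/γ_1.
Leg 2: γ = 2.04; τ_2 = 85.84/2.040 = 42.08 days.
Total proper time: τ_1 + 42.08 = 179.3, so τ_1 = 179.3 − 42.08 = 137.2 days.
γ_1 = 226.2/137.2 = 1.648; β = √(1 − 1/γ²) = √0.6320.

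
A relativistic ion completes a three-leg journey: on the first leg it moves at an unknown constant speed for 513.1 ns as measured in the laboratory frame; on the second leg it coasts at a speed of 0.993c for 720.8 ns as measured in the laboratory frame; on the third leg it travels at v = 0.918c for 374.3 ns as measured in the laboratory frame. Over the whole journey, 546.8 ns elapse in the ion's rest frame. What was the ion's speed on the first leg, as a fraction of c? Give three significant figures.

β = 0.792

Leg 1: speed unknown; τ_1 = 513.1/γ_1.
Leg 2: γ = 1/√(1 − 0.993²) = 1/√0.01395 = 8.466; τ_2 = 720.8/8.466 = 85.14 ns.
Leg 3: γ = 1/√(1 − 0.918²) = 1/√0.1573 = 2.522; τ_3 = 374.3/2.522 = 148.4 ns.
Total proper time: τ_1 + 85.14 + 148.4 = 546.8, so τ_1 = 546.8 − 233.6 = 313.2 ns.
γ_1 = 513.1/313.2 = 1.638; β = √(1 − 1/γ²) = √0.6273.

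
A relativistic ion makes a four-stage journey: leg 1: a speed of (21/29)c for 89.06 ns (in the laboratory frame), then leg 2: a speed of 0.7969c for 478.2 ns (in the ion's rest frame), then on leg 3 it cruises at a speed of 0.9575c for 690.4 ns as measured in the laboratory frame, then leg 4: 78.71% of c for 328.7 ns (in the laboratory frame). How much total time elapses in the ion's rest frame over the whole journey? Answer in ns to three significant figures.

τ = 942 ns

Leg 1: γ = 1/√(1 − (21/29)²) = 29/20 = 1.450; τ_1 = 89.06/1.450 = 61.42 ns.
Leg 2: 478.2 ns is already measured in the ion's rest frame.
Leg 3: γ = 1/√(1 − 0.9575²) = 1/√0.08319 = 3.467; τ_3 = 690.4/3.467 = 199.1 ns.
Leg 4: β = 0.7871; γ = 1/√(1 − 0.7871²) = 1/√0.3805 = 1.621; τ_4 = 328.7/1.621 = 202.8 ns.
Total: 61.42 + 478.2 + 199.1 + 202.8 ns.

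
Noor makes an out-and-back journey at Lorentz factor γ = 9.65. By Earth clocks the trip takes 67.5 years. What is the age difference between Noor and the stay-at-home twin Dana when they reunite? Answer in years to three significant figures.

γ = 9.65
Noor's elapsed proper time: τ = 67.5/9.650 = 6.995 years.
Age gap = Δt − τ = 67.5 − 6.995 years.

Δt − τ = 60.5 years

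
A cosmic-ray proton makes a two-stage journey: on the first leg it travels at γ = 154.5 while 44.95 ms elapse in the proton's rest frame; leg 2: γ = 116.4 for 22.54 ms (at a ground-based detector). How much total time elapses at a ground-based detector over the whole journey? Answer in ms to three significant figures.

Δt = 6970 ms

Leg 1: γ = 154.5; Δt_1 = 154.5 × 44.95 = 6945 ms.
Leg 2: 22.54 ms is already measured at a ground-based detector.
Total: 6945 + 22.54 ms.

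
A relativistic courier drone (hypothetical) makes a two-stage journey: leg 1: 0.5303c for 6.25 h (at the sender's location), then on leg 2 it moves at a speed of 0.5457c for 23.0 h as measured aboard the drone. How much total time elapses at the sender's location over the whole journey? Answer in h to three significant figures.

Leg 1: 6.25 h is already measured at the sender's location.
Leg 2: γ = 1/√(1 − 0.5457²) = 1/√0.7022 = 1.193; Δt_2 = 1.193 × 23.0 = 27.45 h.
Total: 6.250 + 27.45 h.

Δt = 33.7 h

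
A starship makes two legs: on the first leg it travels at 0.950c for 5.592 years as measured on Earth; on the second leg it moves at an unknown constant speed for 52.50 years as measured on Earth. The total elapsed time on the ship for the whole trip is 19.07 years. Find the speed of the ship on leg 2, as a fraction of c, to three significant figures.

Leg 1: γ = 1/√(1 − 0.950²) = 1/√0.09750 = 3.203; τ_1 = 5.592/3.203 = 1.746 years.
Leg 2: speed unknown; τ_2 = 52.50/γ_2.
Total proper time: 1.746 + τ_2 = 19.07, so τ_2 = 19.07 − 1.746 = 17.32 years.
γ_2 = 52.50/17.32 = 3.030; β = √(1 − 1/γ²) = √0.8911.

β = 0.944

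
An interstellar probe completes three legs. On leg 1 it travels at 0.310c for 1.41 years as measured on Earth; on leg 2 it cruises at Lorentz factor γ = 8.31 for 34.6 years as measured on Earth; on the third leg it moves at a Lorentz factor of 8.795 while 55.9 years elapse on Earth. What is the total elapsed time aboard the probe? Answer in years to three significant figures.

Leg 1: γ = 1/√(1 − 0.310²) = 1/√0.9039 = 1.052; τ_1 = 1.41/1.052 = 1.341 years.
Leg 2: γ = 8.31; τ_2 = 34.6/8.310 = 4.164 years.
Leg 3: γ = 8.795; τ_3 = 55.9/8.795 = 6.356 years.
Total: 1.341 + 4.164 + 6.356 years.

τ = 11.9 years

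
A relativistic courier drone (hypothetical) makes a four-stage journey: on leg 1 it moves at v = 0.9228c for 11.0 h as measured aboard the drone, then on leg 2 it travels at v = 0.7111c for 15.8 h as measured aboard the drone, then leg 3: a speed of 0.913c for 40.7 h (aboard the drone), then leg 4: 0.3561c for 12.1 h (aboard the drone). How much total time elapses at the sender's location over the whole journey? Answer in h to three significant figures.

Δt = 164 h

Leg 1: γ = 1/√(1 − 0.9228²) = 1/√0.1484 = 2.596; Δt_1 = 2.596 × 11.0 = 28.55 h.
Leg 2: γ = 1/√(1 − 0.7111²) = 1/√0.4943 = 1.422; Δt_2 = 1.422 × 15.8 = 22.47 h.
Leg 3: γ = 1/√(1 − 0.913²) = 1/√0.1664 = 2.451; Δt_3 = 2.451 × 40.7 = 99.76 h.
Leg 4: γ = 1/√(1 − 0.3561²) = 1/√0.8732 = 1.070; Δt_4 = 1.070 × 12.1 = 12.95 h.
Total: 28.55 + 22.47 + 99.76 + 12.95 h.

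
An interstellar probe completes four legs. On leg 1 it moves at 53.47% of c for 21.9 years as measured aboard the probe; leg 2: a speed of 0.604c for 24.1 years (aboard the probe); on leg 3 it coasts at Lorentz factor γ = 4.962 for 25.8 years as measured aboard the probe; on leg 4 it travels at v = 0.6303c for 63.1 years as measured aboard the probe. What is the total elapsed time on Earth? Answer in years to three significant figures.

Δt = 265 years

Leg 1: β = 0.5347; γ = 1/√(1 − 0.5347²) = 1/√0.7141 = 1.183; Δt_1 = 1.183 × 21.9 = 25.92 years.
Leg 2: γ = 1/√(1 − 0.604²) = 1/√0.6352 = 1.255; Δt_2 = 1.255 × 24.1 = 30.24 years.
Leg 3: γ = 4.962; Δt_3 = 4.962 × 25.8 = 128.0 years.
Leg 4: γ = 1/√(1 − 0.6303²) = 1/√0.6027 = 1.288; Δt_4 = 1.288 × 63.1 = 81.28 years.
Total: 25.92 + 30.24 + 128.0 + 81.28 years.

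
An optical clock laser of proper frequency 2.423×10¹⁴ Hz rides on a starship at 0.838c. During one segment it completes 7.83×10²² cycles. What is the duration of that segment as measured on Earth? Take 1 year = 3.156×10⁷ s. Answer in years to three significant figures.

γ = 1/√(1 − 0.838²) = 1/√0.2978 = 1.833
Proper time for N cycles: τ = N/f = 7.83×10²²/(2.423×10¹⁴) = 3.232×10⁸ s = 10.24 years.
Lab-frame duration Δt = γτ = 1.833 × 10.24 = 18.76 years.

Δt = 18.8 years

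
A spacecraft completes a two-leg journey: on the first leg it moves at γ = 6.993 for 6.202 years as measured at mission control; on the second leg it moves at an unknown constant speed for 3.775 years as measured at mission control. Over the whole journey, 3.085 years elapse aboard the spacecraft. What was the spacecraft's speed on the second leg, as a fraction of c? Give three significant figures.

Leg 1: γ = 6.993; τ_1 = 6.202/6.993 = 0.8869 years.
Leg 2: speed unknown; τ_2 = 3.775/γ_2.
Total proper time: 0.8869 + τ_2 = 3.085, so τ_2 = 3.085 − 0.8869 = 2.198 years.
γ_2 = 3.775/2.198 = 1.717; β = √(1 − 1/γ²) = √0.6609.

β = 0.813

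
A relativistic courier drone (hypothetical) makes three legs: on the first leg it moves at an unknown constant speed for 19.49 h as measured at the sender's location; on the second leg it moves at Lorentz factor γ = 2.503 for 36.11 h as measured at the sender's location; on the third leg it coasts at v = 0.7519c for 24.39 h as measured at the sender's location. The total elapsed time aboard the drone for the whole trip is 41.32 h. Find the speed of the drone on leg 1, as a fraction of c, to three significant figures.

Leg 1: speed unknown; τ_1 = 19.49/γ_1.
Leg 2: γ = 2.503; τ_2 = 36.11/2.503 = 14.43 h.
Leg 3: γ = 1/√(1 − 0.7519²) = 1/√0.4346 = 1.517; τ_3 = 24.39/1.517 = 16.08 h.
Total proper time: τ_1 + 14.43 + 16.08 = 41.32, so τ_1 = 41.32 − 30.51 = 10.81 h.
γ_1 = 19.49/10.81 = 1.802; β = √(1 − 1/γ²) = √0.6922.

β = 0.832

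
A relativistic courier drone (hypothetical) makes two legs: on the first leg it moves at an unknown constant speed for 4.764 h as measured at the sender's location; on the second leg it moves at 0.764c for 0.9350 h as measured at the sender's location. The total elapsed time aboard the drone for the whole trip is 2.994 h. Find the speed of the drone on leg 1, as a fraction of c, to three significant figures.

β = 0.865

Leg 1: speed unknown; τ_1 = 4.764/γ_1.
Leg 2: γ = 1/√(1 − 0.764²) = 1/√0.4163 = 1.550; τ_2 = 0.9350/1.550 = 0.6033 h.
Total proper time: τ_1 + 0.6033 = 2.994, so τ_1 = 2.994 − 0.6033 = 2.391 h.
γ_1 = 4.764/2.391 = 1.993; β = √(1 − 1/γ²) = √0.7482.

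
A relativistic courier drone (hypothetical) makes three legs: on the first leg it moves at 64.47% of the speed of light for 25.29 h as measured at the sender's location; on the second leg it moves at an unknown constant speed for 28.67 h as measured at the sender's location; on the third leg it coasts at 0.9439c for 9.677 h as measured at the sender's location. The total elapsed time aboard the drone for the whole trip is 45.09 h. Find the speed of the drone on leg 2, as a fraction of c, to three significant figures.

β = 0.617

Leg 1: β = 0.6447; γ = 1/√(1 − 0.6447²) = 1/√0.5844 = 1.308; τ_1 = 25.29/1.308 = 19.33 h.
Leg 2: speed unknown; τ_2 = 28.67/γ_2.
Leg 3: γ = 1/√(1 − 0.9439²) = 1/√0.1091 = 3.028; τ_3 = 9.677/3.028 = 3.196 h.
Total proper time: 19.33 + τ_2 + 3.196 = 45.09, so τ_2 = 45.09 − 22.53 = 22.56 h.
γ_2 = 28.67/22.56 = 1.271; β = √(1 − 1/γ²) = √0.3807.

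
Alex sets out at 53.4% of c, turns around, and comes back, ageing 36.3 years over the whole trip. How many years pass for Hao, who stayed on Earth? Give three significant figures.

β = 0.534; γ = 1/√(1 − 0.534²) = 1/√0.7148 = 1.183
Earth-frame duration is the dilated interval: Δt = γτ = 1.183 × 36.3 years.

Δt = 42.9 years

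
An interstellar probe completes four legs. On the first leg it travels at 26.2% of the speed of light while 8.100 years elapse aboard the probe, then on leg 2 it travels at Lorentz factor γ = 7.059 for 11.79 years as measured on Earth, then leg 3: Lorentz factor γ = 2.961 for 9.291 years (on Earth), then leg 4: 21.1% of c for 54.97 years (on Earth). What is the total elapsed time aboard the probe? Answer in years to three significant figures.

Leg 1: 8.100 years is already measured aboard the probe.
Leg 2: γ = 7.059; τ_2 = 11.79/7.059 = 1.670 years.
Leg 3: γ = 2.961; τ_3 = 9.291/2.961 = 3.138 years.
Leg 4: β = 0.211; γ = 1/√(1 − 0.211²) = 1/√0.9555 = 1.023; τ_4 = 54.97/1.023 = 53.73 years.
Total: 8.100 + 1.670 + 3.138 + 53.73 years.

τ = 66.6 years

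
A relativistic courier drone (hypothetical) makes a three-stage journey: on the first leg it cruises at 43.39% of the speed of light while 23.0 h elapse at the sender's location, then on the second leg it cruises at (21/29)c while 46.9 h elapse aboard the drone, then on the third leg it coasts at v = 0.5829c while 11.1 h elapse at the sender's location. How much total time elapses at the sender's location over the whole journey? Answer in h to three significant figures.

Δt = 102 h

Leg 1: 23.0 h is already measured at the sender's location.
Leg 2: γ = 1/√(1 − (21/29)²) = 29/20 = 1.450; Δt_2 = 1.450 × 46.9 = 68.01 h.
Leg 3: 11.1 h is already measured at the sender's location.
Total: 23.00 + 68.01 + 11.10 h.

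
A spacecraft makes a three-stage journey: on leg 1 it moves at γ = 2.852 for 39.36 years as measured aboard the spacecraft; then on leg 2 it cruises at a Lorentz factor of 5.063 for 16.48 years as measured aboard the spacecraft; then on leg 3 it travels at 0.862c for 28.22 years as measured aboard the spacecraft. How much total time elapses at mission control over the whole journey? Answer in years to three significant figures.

Leg 1: γ = 2.852; Δt_1 = 2.852 × 39.36 = 112.3 years.
Leg 2: γ = 5.063; Δt_2 = 5.063 × 16.48 = 83.44 years.
Leg 3: γ = 1/√(1 − 0.862²) = 1/√0.2570 = 1.973; Δt_3 = 1.973 × 28.22 = 55.67 years.
Total: 112.3 + 83.44 + 55.67 years.

Δt = 251 years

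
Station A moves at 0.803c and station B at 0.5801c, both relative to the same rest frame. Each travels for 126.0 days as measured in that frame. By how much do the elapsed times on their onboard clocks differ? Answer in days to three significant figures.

A: γ = 1/√(1 − 0.803²) = 1/√0.3552 = 1.678; τ_A = 126.0/1.678 = 75.09 days.
B: γ = 1/√(1 − 0.5801²) = 1/√0.6635 = 1.228; τ_B = 126.0/1.228 = 102.6 days.

|τ_A − τ_B| = 27.5 days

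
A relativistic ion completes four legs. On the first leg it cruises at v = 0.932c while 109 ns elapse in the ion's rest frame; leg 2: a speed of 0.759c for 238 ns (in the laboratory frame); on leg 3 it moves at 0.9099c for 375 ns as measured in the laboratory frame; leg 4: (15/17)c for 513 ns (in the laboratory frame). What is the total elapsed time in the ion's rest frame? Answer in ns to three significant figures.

τ = 661 ns

Leg 1: 109 ns is already measured in the ion's rest frame.
Leg 2: γ = 1/√(1 − 0.759²) = 1/√0.4239 = 1.536; τ_2 = 238/1.536 = 155.0 ns.
Leg 3: γ = 1/√(1 − 0.9099²) = 1/√0.1721 = 2.411; τ_3 = 375/2.411 = 155.6 ns.
Leg 4: γ = 1/√(1 − (15/17)²) = 17/8 = 2.125; τ_4 = 513/2.125 = 241.4 ns.
Total: 109.0 + 155.0 + 155.6 + 241.4 ns.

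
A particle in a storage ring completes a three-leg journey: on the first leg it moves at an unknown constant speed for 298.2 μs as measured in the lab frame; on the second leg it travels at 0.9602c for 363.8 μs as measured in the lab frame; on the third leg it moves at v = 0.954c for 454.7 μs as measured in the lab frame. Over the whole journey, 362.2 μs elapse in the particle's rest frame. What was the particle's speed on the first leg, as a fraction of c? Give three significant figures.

Leg 1: speed unknown; τ_1 = 298.2/γ_1.
Leg 2: γ = 1/√(1 − 0.9602²) = 1/√0.07802 = 3.580; τ_2 = 363.8/3.580 = 101.6 μs.
Leg 3: γ = 1/√(1 − 0.954²) = 1/√0.08988 = 3.335; τ_3 = 454.7/3.335 = 136.3 μs.
Total proper time: τ_1 + 101.6 + 136.3 = 362.2, so τ_1 = 362.2 − 237.9 = 124.3 μs.
γ_1 = 298.2/124.3 = 2.400; β = √(1 − 1/γ²) = √0.8264.

β = 0.909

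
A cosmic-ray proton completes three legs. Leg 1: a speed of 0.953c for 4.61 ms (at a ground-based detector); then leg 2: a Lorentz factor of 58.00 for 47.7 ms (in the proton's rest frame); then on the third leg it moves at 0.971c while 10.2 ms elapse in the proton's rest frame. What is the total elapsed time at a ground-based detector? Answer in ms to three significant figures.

Leg 1: 4.61 ms is already measured at a ground-based detector.
Leg 2: γ = 58.00; Δt_2 = 58.00 × 47.7 = 2767 ms.
Leg 3: γ = 1/√(1 − 0.971²) = 1/√0.05716 = 4.183; Δt_3 = 4.183 × 10.2 = 42.66 ms.
Total: 4.610 + 2767 + 42.66 ms.

Δt = 2810 ms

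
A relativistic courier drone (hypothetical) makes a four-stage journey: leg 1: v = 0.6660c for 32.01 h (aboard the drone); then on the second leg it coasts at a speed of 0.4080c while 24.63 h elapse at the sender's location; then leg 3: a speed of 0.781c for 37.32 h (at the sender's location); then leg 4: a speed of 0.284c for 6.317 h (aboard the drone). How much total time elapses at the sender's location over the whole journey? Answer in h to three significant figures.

Δt = 111 h

Leg 1: γ = 1/√(1 − 0.6660²) = 1/√0.5564 = 1.341; Δt_1 = 1.341 × 32.01 = 42.91 h.
Leg 2: 24.63 h is already measured at the sender's location.
Leg 3: 37.32 h is already measured at the sender's location.
Leg 4: γ = 1/√(1 − 0.284²) = 1/√0.9193 = 1.043; Δt_4 = 1.043 × 6.317 = 6.588 h.
Total: 42.91 + 24.63 + 37.32 + 6.588 h.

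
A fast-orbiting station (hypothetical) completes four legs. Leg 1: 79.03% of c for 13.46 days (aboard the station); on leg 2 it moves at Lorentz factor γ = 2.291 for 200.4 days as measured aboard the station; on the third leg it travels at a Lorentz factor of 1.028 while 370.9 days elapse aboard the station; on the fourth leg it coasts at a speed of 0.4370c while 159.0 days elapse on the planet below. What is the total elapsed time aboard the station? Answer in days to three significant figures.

Leg 1: 13.46 days is already measured aboard the station.
Leg 2: 200.4 days is already measured aboard the station.
Leg 3: 370.9 days is already measured aboard the station.
Leg 4: γ = 1/√(1 − 0.4370²) = 1/√0.8090 = 1.112; τ_4 = 159.0/1.112 = 143.0 days.
Total: 13.46 + 200.4 + 370.9 + 143.0 days.

τ = 728 days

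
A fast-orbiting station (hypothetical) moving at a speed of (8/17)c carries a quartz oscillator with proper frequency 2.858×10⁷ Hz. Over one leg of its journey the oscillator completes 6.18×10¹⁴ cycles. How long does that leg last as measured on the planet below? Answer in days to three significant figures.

Δt = 284 days

γ = 1/√(1 − (8/17)²) = 17/15 ≈ 1.133
Proper time for N cycles: τ = N/f = 6.18×10¹⁴/(2.858×10⁷) = 2.162×10⁷ s = 250.3 days.
Lab-frame duration Δt = γτ = 1.133 × 250.3 = 283.6 days.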